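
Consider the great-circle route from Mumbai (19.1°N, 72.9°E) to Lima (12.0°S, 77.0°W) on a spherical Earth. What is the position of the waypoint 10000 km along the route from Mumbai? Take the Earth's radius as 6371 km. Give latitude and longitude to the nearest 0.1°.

≈ 8.8°N, 20.1°W

From cos δ = sin φ₁ sin φ₂ + cos φ₁ cos φ₂ cos Δλ, the central angle is δ ≈ 2.621 rad (150.2°). The total great-circle distance is δ·R ≈ 2.621 × 6371 ≈ 16701 km, so the target fraction is f = 10000/16701 ≈ 0.599.
Interpolate at f ≈ 0.599 with slerp weights a = sin((1−f)δ)/sin δ ≈ 1.747, b = sin(fδ)/sin δ ≈ 2.012.
p = a·p₁ + b·p₂ ≈ (0.928, -0.340, 0.153); φ = arcsin(p_z) ≈ 8.82°, λ = atan2(p_y, p_x) ≈ -20.11°.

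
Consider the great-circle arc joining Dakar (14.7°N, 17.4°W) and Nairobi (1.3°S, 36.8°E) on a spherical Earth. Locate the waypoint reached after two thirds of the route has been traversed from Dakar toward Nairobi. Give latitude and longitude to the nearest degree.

≈ 5°N, 19°E

Write both endpoints as unit vectors p₁, p₂ with components (cos φ cos λ, cos φ sin λ, sin φ).
The central angle between the endpoints is δ = arccos(p₁·p₂) ≈ 0.977 rad (56.0°).
Interpolate at f = 2/3 with slerp weights a = sin((1−f)δ)/sin δ ≈ 0.386, b = sin(fδ)/sin δ ≈ 0.731.
p = a·p₁ + b·p₂ ≈ (0.942, 0.326, 0.081); φ = arcsin(p_z) ≈ 4.67°, λ = atan2(p_y, p_x) ≈ 19.11°.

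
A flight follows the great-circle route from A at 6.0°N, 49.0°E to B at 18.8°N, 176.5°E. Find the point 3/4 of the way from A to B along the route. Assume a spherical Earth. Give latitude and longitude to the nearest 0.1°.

Write both endpoints as unit vectors p₁, p₂ with components (cos φ cos λ, cos φ sin λ, sin φ).
The central angle between the endpoints is δ = arccos(p₁·p₂) ≈ 2.141 rad (122.6°).
Interpolate at f = 3/4 with slerp weights a = sin((1−f)δ)/sin δ ≈ 0.606, b = sin(fδ)/sin δ ≈ 1.187.
p = a·p₁ + b·p₂ ≈ (-0.726, 0.523, 0.446); φ = arcsin(p_z) ≈ 26.47°, λ = atan2(p_y, p_x) ≈ 144.23°.

≈ 26.5°N, 144.2°E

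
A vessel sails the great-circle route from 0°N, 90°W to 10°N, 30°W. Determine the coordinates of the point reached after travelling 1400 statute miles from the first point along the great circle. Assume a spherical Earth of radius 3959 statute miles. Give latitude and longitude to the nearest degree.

Write both endpoints as unit vectors p₁, p₂ with components (cos φ cos λ, cos φ sin λ, sin φ).
The central angle between the endpoints is δ = arccos(p₁·p₂) ≈ 1.056 rad (60.5°). The total great-circle distance is δ·R ≈ 1.056 × 3959 ≈ 4180 mi, so the target fraction is f = 1400/4180 ≈ 0.335.
Interpolate at f ≈ 0.335 with slerp weights a = sin((1−f)δ)/sin δ ≈ 0.742, b = sin(fδ)/sin δ ≈ 0.398.
p = a·p₁ + b·p₂ ≈ (0.339, -0.938, 0.069); φ = arcsin(p_z) ≈ 3.96°, λ = atan2(p_y, p_x) ≈ -70.11°.

≈ 4°N, 70°W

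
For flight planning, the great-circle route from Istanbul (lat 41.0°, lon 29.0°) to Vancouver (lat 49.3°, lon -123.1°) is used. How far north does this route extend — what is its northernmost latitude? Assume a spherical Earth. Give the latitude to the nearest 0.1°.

The great circle lies in the plane with unit normal n̂ = (p₁ × p₂)/|p₁ × p₂|.
Here n̂_z ≈ -0.231; the vertex latitude is φ_max = arccos|n̂_z| ≈ 76.7°.
Check via Clairaut: cos φ_max = |cos φ₁| · sin C = cos(41.0°)·sin(17.8°) ≈ 0.231, again giving ≈ 76.7°.

≈ 76.7°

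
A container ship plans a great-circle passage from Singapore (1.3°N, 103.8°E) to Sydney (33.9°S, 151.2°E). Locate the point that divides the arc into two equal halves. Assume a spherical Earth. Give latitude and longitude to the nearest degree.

≈ 18°S, 125°E

Write both endpoints as unit vectors p₁, p₂ with components (cos φ cos λ, cos φ sin λ, sin φ).
The central angle between the endpoints is δ = arccos(p₁·p₂) ≈ 0.990 rad (56.7°).
Interpolate at f = 1/2 with slerp weights a = sin((1−f)δ)/sin δ ≈ 0.568, b = sin(fδ)/sin δ ≈ 0.568.
p = a·p₁ + b·p₂ ≈ (-0.549, 0.779, -0.304); φ = arcsin(p_z) ≈ -17.70°, λ = atan2(p_y, p_x) ≈ 125.17°.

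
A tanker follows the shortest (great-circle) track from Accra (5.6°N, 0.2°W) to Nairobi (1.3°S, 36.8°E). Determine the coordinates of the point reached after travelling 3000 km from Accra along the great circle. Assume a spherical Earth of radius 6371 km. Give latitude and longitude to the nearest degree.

≈ (1°N, 26°E)

Convert each endpoint to a unit vector on the sphere (x = cos φ cos λ, y = cos φ sin λ, z = sin φ).
The central angle between the endpoints is δ = arccos(p₁·p₂) ≈ 0.656 rad (37.6°). The total great-circle distance is δ·R ≈ 0.656 × 6371 ≈ 4180 km, so the target fraction is f = 3000/4180 ≈ 0.718.
Interpolate at f ≈ 0.718 with slerp weights a = sin((1−f)δ)/sin δ ≈ 0.302, b = sin(fδ)/sin δ ≈ 0.744.
p = a·p₁ + b·p₂ ≈ (0.896, 0.444, 0.013); φ = arcsin(p_z) ≈ 0.72°, λ = atan2(p_y, p_x) ≈ 26.38°.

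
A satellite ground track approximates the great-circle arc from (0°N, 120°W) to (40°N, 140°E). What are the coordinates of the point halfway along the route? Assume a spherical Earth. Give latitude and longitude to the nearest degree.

From cos δ = sin φ₁ sin φ₂ + cos φ₁ cos φ₂ cos Δλ, the central angle is δ ≈ 1.704 rad (97.6°).
Interpolate at f = 1/2 with slerp weights a = sin((1−f)δ)/sin δ ≈ 0.759, b = sin(fδ)/sin δ ≈ 0.759.
p = a·p₁ + b·p₂ ≈ (-0.825, -0.284, 0.488); φ = arcsin(p_z) ≈ 29.22°, λ = atan2(p_y, p_x) ≈ -161.03°.

≈ (29°N, 161°W)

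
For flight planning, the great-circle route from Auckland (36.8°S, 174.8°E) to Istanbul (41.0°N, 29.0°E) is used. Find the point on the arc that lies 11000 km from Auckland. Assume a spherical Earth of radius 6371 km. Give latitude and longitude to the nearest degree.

≈ (21°N, 89°E)

Convert each endpoint to a unit vector on the sphere (x = cos φ cos λ, y = cos φ sin λ, z = sin φ).
The central angle between the endpoints is δ = arccos(p₁·p₂) ≈ 2.674 rad (153.2°). The total great-circle distance is δ·R ≈ 2.674 × 6371 ≈ 17038 km, so the target fraction is f = 11000/17038 ≈ 0.646.
Interpolate at f ≈ 0.646 with slerp weights a = sin((1−f)δ)/sin δ ≈ 1.803, b = sin(fδ)/sin δ ≈ 2.193.
p = a·p₁ + b·p₂ ≈ (0.010, 0.933, 0.359); φ = arcsin(p_z) ≈ 21.03°, λ = atan2(p_y, p_x) ≈ 89.39°.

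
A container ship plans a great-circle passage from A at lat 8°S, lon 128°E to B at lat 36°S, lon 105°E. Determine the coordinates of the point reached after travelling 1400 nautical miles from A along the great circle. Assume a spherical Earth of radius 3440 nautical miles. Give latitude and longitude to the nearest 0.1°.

Write both endpoints as unit vectors p₁, p₂ with components (cos φ cos λ, cos φ sin λ, sin φ).
The central angle between the endpoints is δ = arccos(p₁·p₂) ≈ 0.611 rad (35.0°). The total great-circle distance is δ·R ≈ 0.611 × 3440 ≈ 2101 nmi, so the target fraction is f = 1400/2101 ≈ 0.666.
Interpolate at f ≈ 0.666 with slerp weights a = sin((1−f)δ)/sin δ ≈ 0.353, b = sin(fδ)/sin δ ≈ 0.690.
p = a·p₁ + b·p₂ ≈ (-0.360, 0.815, -0.455); φ = arcsin(p_z) ≈ -27.06°, λ = atan2(p_y, p_x) ≈ 113.82°.

≈ lat 27.1°S, lon 113.8°E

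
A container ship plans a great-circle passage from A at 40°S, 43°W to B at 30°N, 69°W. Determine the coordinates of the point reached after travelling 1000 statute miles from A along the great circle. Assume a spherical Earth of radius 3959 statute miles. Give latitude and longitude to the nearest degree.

≈ 27°S, 49°W

Convert each endpoint to a unit vector on the sphere (x = cos φ cos λ, y = cos φ sin λ, z = sin φ).
The central angle between the endpoints is δ = arccos(p₁·p₂) ≈ 1.292 rad (74.0°). The total great-circle distance is δ·R ≈ 1.292 × 3959 ≈ 5116 mi, so the target fraction is f = 1000/5116 ≈ 0.195.
Interpolate at f ≈ 0.195 with slerp weights a = sin((1−f)δ)/sin δ ≈ 0.897, b = sin(fδ)/sin δ ≈ 0.260.
p = a·p₁ + b·p₂ ≈ (0.583, -0.679, -0.447); φ = arcsin(p_z) ≈ -26.52°, λ = atan2(p_y, p_x) ≈ -49.33°.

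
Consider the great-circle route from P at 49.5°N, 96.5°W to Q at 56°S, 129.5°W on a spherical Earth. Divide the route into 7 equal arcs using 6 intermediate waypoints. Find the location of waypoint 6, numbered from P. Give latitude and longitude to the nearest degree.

≈ 41°S, 122°W

Convert each endpoint to a unit vector on the sphere (x = cos φ cos λ, y = cos φ sin λ, z = sin φ).
The central angle between the endpoints is δ = arccos(p₁·p₂) ≈ 1.903 rad (109.0°).
Interpolate at f = 6/7 with slerp weights a = sin((1−f)δ)/sin δ ≈ 0.284, b = sin(fδ)/sin δ ≈ 1.056.
p = a·p₁ + b·p₂ ≈ (-0.396, -0.639, -0.659); φ = arcsin(p_z) ≈ -41.25°, λ = atan2(p_y, p_x) ≈ -121.82°.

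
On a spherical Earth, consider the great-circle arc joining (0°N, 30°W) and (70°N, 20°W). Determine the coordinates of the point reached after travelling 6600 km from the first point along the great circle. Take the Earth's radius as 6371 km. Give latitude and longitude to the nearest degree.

Convert each endpoint to a unit vector on the sphere (x = cos φ cos λ, y = cos φ sin λ, z = sin φ).
The central angle between the endpoints is δ = arccos(p₁·p₂) ≈ 1.227 rad (70.3°). The total great-circle distance is δ·R ≈ 1.227 × 6371 ≈ 7819 km, so the target fraction is f = 6600/7819 ≈ 0.844.
Interpolate at f ≈ 0.844 with slerp weights a = sin((1−f)δ)/sin δ ≈ 0.202, b = sin(fδ)/sin δ ≈ 0.914.
p = a·p₁ + b·p₂ ≈ (0.469, -0.208, 0.859); φ = arcsin(p_z) ≈ 59.16°, λ = atan2(p_y, p_x) ≈ -23.92°.

≈ (59°N, 24°W)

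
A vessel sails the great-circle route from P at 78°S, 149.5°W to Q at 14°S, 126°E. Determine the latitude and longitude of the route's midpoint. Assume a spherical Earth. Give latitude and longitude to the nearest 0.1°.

≈ 50.3°S, 137.8°E

Convert each endpoint to a unit vector on the sphere (x = cos φ cos λ, y = cos φ sin λ, z = sin φ).
The central angle between the endpoints is δ = arccos(p₁·p₂) ≈ 1.312 rad (75.2°).
Interpolate at f = 1/2 with slerp weights a = sin((1−f)δ)/sin δ ≈ 0.631, b = sin(fδ)/sin δ ≈ 0.631.
p = a·p₁ + b·p₂ ≈ (-0.473, 0.429, -0.770); φ = arcsin(p_z) ≈ -50.34°, λ = atan2(p_y, p_x) ≈ 137.80°.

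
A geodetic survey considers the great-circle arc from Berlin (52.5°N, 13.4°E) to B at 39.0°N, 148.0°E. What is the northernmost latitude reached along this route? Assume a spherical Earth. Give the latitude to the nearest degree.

The great circle lies in the plane with unit normal n̂ = (p₁ × p₂)/|p₁ × p₂|.
Here n̂_z ≈ +0.342; the vertex latitude is φ_max = arccos|n̂_z| ≈ 70.0°.
Check via Clairaut: cos φ_max = |cos φ₁| · sin C = cos(52.5°)·sin(34.1°) ≈ 0.342, again giving ≈ 70.0°.

≈ 70°N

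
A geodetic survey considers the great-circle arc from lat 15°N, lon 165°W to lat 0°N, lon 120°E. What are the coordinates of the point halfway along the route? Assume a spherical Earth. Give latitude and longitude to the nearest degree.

The haversine formula gives a central angle δ ≈ 1.318 rad (75.5°) between the endpoints.
Interpolate at f = 1/2 with slerp weights a = sin((1−f)δ)/sin δ ≈ 0.632, b = sin(fδ)/sin δ ≈ 0.632.
p = a·p₁ + b·p₂ ≈ (-0.906, 0.390, 0.164); φ = arcsin(p_z) ≈ 9.42°, λ = atan2(p_y, p_x) ≈ 156.74°.

≈ lat 9°N, lon 157°E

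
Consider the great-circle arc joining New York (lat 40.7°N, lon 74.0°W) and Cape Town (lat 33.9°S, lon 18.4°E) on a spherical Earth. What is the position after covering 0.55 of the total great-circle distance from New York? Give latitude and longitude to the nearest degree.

Write both endpoints as unit vectors p₁, p₂ with components (cos φ cos λ, cos φ sin λ, sin φ).
The central angle between the endpoints is δ = arccos(p₁·p₂) ≈ 1.971 rad (113.0°).
Interpolate at f = 0.55 with slerp weights a = sin((1−f)δ)/sin δ ≈ 0.842, b = sin(fδ)/sin δ ≈ 0.960.
p = a·p₁ + b·p₂ ≈ (0.932, -0.362, 0.014); φ = arcsin(p_z) ≈ 0.78°, λ = atan2(p_y, p_x) ≈ -21.23°.

≈ lat 1°N, lon 21°W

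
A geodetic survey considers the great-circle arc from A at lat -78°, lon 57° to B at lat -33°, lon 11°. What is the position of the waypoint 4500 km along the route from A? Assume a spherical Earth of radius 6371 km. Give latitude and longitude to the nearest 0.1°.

≈ lat -41.5°, lon 13.3°

Convert each endpoint to a unit vector on the sphere (x = cos φ cos λ, y = cos φ sin λ, z = sin φ).
The central angle between the endpoints is δ = arccos(p₁·p₂) ≈ 0.858 rad (49.2°). The total great-circle distance is δ·R ≈ 0.858 × 6371 ≈ 5467 km, so the target fraction is f = 4500/5467 ≈ 0.823.
Interpolate at f ≈ 0.823 with slerp weights a = sin((1−f)δ)/sin δ ≈ 0.200, b = sin(fδ)/sin δ ≈ 0.858.
p = a·p₁ + b·p₂ ≈ (0.729, 0.172, -0.663); φ = arcsin(p_z) ≈ -41.51°, λ = atan2(p_y, p_x) ≈ 13.29°.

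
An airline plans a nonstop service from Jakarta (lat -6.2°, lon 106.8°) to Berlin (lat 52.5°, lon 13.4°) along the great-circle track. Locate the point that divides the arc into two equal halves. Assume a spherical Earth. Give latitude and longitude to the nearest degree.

Write both endpoints as unit vectors p₁, p₂ with components (cos φ cos λ, cos φ sin λ, sin φ).
The central angle between the endpoints is δ = arccos(p₁·p₂) ≈ 1.693 rad (97.0°).
Interpolate at f = 1/2 with slerp weights a = sin((1−f)δ)/sin δ ≈ 0.754, b = sin(fδ)/sin δ ≈ 0.754.
p = a·p₁ + b·p₂ ≈ (0.230, 0.824, 0.517); φ = arcsin(p_z) ≈ 31.14°, λ = atan2(p_y, p_x) ≈ 74.41°.

≈ lat 31°, lon 74°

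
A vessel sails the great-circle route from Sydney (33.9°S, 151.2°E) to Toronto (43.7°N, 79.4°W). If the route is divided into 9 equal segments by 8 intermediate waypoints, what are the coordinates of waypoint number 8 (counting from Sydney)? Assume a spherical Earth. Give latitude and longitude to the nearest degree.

Write both endpoints as unit vectors p₁, p₂ with components (cos φ cos λ, cos φ sin λ, sin φ).
The central angle between the endpoints is δ = arccos(p₁·p₂) ≈ 2.444 rad (140.0°).
Interpolate at f = 8/9 with slerp weights a = sin((1−f)δ)/sin δ ≈ 0.417, b = sin(fδ)/sin δ ≈ 1.283.
p = a·p₁ + b·p₂ ≈ (-0.133, -0.745, 0.654); φ = arcsin(p_z) ≈ 40.82°, λ = atan2(p_y, p_x) ≈ -100.12°.

≈ 41°N, 100°W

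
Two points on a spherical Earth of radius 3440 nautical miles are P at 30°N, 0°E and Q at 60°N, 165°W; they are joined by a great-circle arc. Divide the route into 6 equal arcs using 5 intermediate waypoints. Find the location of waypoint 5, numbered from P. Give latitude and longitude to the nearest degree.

≈ 74°N, 153°W

Write both endpoints as unit vectors p₁, p₂ with components (cos φ cos λ, cos φ sin λ, sin φ).
The central angle between the endpoints is δ = arccos(p₁·p₂) ≈ 1.556 rad (89.2°).
Interpolate at f = 5/6 with slerp weights a = sin((1−f)δ)/sin δ ≈ 0.256, b = sin(fδ)/sin δ ≈ 0.963.
p = a·p₁ + b·p₂ ≈ (-0.243, -0.125, 0.962); φ = arcsin(p_z) ≈ 74.16°, λ = atan2(p_y, p_x) ≈ -152.84°.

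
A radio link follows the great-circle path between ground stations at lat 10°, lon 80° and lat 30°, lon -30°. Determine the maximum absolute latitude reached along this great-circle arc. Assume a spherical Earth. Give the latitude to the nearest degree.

≈ 35°

The great circle lies in the plane with unit normal n̂ = (p₁ × p₂)/|p₁ × p₂|.
Here n̂_z ≈ -0.819; the vertex latitude is φ_max = arccos|n̂_z| ≈ 35.0°.
Check via Clairaut: cos φ_max = |cos φ₁| · sin C = cos(10.0°)·sin(56.2°) ≈ 0.819, again giving ≈ 35.0°.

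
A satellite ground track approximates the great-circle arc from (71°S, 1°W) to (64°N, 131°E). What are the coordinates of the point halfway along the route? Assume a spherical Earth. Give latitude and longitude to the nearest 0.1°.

Convert each endpoint to a unit vector on the sphere (x = cos φ cos λ, y = cos φ sin λ, z = sin φ).
The central angle between the endpoints is δ = arccos(p₁·p₂) ≈ 2.809 rad (161.0°).
Interpolate at f = 1/2 with slerp weights a = sin((1−f)δ)/sin δ ≈ 3.024, b = sin(fδ)/sin δ ≈ 3.024.
p = a·p₁ + b·p₂ ≈ (0.115, 0.983, -0.141); φ = arcsin(p_z) ≈ -8.12°, λ = atan2(p_y, p_x) ≈ 83.35°.

≈ (8.1°S, 83.3°E)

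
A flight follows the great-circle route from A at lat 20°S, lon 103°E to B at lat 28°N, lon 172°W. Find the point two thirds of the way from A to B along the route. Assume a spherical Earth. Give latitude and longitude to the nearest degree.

Convert each endpoint to a unit vector on the sphere (x = cos φ cos λ, y = cos φ sin λ, z = sin φ).
The central angle between the endpoints is δ = arccos(p₁·p₂) ≈ 1.659 rad (95.1°).
Interpolate at f = 2/3 with slerp weights a = sin((1−f)δ)/sin δ ≈ 0.527, b = sin(fδ)/sin δ ≈ 0.897.
p = a·p₁ + b·p₂ ≈ (-0.896, 0.373, 0.241); φ = arcsin(p_z) ≈ 13.94°, λ = atan2(p_y, p_x) ≈ 157.43°.

≈ lat 14°N, lon 157°E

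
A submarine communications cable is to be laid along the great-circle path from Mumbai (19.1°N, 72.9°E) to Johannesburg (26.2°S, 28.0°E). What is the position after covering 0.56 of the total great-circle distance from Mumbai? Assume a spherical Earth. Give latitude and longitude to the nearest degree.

≈ 7°S, 49°E

Convert each endpoint to a unit vector on the sphere (x = cos φ cos λ, y = cos φ sin λ, z = sin φ).
The central angle between the endpoints is δ = arccos(p₁·p₂) ≈ 1.097 rad (62.9°).
Interpolate at f = 0.56 with slerp weights a = sin((1−f)δ)/sin δ ≈ 0.522, b = sin(fδ)/sin δ ≈ 0.648.
p = a·p₁ + b·p₂ ≈ (0.658, 0.744, -0.115); φ = arcsin(p_z) ≈ -6.62°, λ = atan2(p_y, p_x) ≈ 48.50°.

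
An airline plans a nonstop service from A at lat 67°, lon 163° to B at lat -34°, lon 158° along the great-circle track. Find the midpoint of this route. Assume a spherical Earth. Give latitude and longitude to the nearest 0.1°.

Write both endpoints as unit vectors p₁, p₂ with components (cos φ cos λ, cos φ sin λ, sin φ).
The central angle between the endpoints is δ = arccos(p₁·p₂) ≈ 1.764 rad (101.1°).
Interpolate at f = 1/2 with slerp weights a = sin((1−f)δ)/sin δ ≈ 0.787, b = sin(fδ)/sin δ ≈ 0.787.
p = a·p₁ + b·p₂ ≈ (-0.899, 0.334, 0.284); φ = arcsin(p_z) ≈ 16.51°, λ = atan2(p_y, p_x) ≈ 159.60°.

≈ lat 16.5°, lon 159.6°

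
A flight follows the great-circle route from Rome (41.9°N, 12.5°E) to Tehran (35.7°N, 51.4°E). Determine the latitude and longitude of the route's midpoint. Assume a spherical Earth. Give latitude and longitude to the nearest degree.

≈ 40°N, 33°E

The haversine formula gives a central angle δ ≈ 0.535 rad (30.7°) between the endpoints.
Interpolate at f = 1/2 with slerp weights a = sin((1−f)δ)/sin δ ≈ 0.518, b = sin(fδ)/sin δ ≈ 0.518.
p = a·p₁ + b·p₂ ≈ (0.639, 0.413, 0.649); φ = arcsin(p_z) ≈ 40.45°, λ = atan2(p_y, p_x) ≈ 32.83°.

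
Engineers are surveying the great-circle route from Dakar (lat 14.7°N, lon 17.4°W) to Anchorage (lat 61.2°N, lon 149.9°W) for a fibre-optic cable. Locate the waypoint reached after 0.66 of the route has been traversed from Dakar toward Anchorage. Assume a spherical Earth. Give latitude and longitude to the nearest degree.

≈ lat 67°N, lon 72°W

From cos δ = sin φ₁ sin φ₂ + cos φ₁ cos φ₂ cos Δλ, the central angle is δ ≈ 1.663 rad (95.3°).
Interpolate at f = 0.66 with slerp weights a = sin((1−f)δ)/sin δ ≈ 0.538, b = sin(fδ)/sin δ ≈ 0.894.
p = a·p₁ + b·p₂ ≈ (0.124, -0.372, 0.920); φ = arcsin(p_z) ≈ 66.93°, λ = atan2(p_y, p_x) ≈ -71.53°.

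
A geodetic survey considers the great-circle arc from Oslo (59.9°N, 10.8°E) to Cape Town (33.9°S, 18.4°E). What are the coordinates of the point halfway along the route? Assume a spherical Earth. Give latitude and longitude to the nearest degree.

≈ 13°N, 16°E

Write both endpoints as unit vectors p₁, p₂ with components (cos φ cos λ, cos φ sin λ, sin φ).
The central angle between the endpoints is δ = arccos(p₁·p₂) ≈ 1.641 rad (94.0°).
Interpolate at f = 1/2 with slerp weights a = sin((1−f)δ)/sin δ ≈ 0.733, b = sin(fδ)/sin δ ≈ 0.733.
p = a·p₁ + b·p₂ ≈ (0.939, 0.261, 0.225); φ = arcsin(p_z) ≈ 13.03°, λ = atan2(p_y, p_x) ≈ 15.54°.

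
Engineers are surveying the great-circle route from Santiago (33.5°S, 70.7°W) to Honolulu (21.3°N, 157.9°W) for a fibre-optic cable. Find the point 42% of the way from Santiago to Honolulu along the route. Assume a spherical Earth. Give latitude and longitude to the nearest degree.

≈ 13°S, 111°W

Convert each endpoint to a unit vector on the sphere (x = cos φ cos λ, y = cos φ sin λ, z = sin φ).
The central angle between the endpoints is δ = arccos(p₁·p₂) ≈ 1.734 rad (99.4°).
Interpolate at f = 0.42 with slerp weights a = sin((1−f)δ)/sin δ ≈ 0.856, b = sin(fδ)/sin δ ≈ 0.675.
p = a·p₁ + b·p₂ ≈ (-0.346, -0.910, -0.227); φ = arcsin(p_z) ≈ -13.14°, λ = atan2(p_y, p_x) ≈ -110.84°.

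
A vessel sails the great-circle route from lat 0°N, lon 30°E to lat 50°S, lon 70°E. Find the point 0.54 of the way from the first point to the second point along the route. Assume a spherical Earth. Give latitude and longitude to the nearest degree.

≈ lat 28°S, lon 47°E

Write both endpoints as unit vectors p₁, p₂ with components (cos φ cos λ, cos φ sin λ, sin φ).
The central angle between the endpoints is δ = arccos(p₁·p₂) ≈ 1.056 rad (60.5°).
Interpolate at f = 0.54 with slerp weights a = sin((1−f)δ)/sin δ ≈ 0.536, b = sin(fδ)/sin δ ≈ 0.620.
p = a·p₁ + b·p₂ ≈ (0.601, 0.643, -0.475); φ = arcsin(p_z) ≈ -28.37°, λ = atan2(p_y, p_x) ≈ 46.93°.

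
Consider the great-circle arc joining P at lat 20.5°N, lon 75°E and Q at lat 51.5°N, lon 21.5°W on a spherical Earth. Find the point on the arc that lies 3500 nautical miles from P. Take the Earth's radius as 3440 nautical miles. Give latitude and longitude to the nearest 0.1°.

≈ lat 53.3°N, lon 10.9°E

Write both endpoints as unit vectors p₁, p₂ with components (cos φ cos λ, cos φ sin λ, sin φ).
The central angle between the endpoints is δ = arccos(p₁·p₂) ≈ 1.361 rad (78.0°). The total great-circle distance is δ·R ≈ 1.361 × 3440 ≈ 4683 nmi, so the target fraction is f = 3500/4683 ≈ 0.747.
Interpolate at f ≈ 0.747 with slerp weights a = sin((1−f)δ)/sin δ ≈ 0.345, b = sin(fδ)/sin δ ≈ 0.870.
p = a·p₁ + b·p₂ ≈ (0.587, 0.113, 0.801); φ = arcsin(p_z) ≈ 53.26°, λ = atan2(p_y, p_x) ≈ 10.92°.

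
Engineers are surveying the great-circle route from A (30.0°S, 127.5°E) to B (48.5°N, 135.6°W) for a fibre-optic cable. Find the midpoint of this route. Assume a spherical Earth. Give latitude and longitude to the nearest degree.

≈ (14°N, 167°E)

Write both endpoints as unit vectors p₁, p₂ with components (cos φ cos λ, cos φ sin λ, sin φ).
The central angle between the endpoints is δ = arccos(p₁·p₂) ≈ 2.030 rad (116.3°).
Interpolate at f = 1/2 with slerp weights a = sin((1−f)δ)/sin δ ≈ 0.948, b = sin(fδ)/sin δ ≈ 0.948.
p = a·p₁ + b·p₂ ≈ (-0.948, 0.212, 0.236); φ = arcsin(p_z) ≈ 13.65°, λ = atan2(p_y, p_x) ≈ 167.41°.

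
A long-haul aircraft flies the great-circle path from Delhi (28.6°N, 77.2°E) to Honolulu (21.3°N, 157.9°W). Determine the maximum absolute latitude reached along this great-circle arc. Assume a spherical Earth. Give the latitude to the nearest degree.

≈ 45°N

The great circle lies in the plane with unit normal n̂ = (p₁ × p₂)/|p₁ × p₂|.
Here n̂_z ≈ +0.702; the vertex latitude is φ_max = arccos|n̂_z| ≈ 45.4°.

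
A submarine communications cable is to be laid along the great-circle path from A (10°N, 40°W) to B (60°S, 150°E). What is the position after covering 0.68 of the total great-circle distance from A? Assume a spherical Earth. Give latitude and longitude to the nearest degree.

The haversine formula gives a central angle δ ≈ 2.259 rad (129.4°) between the endpoints.
Interpolate at f = 0.68 with slerp weights a = sin((1−f)δ)/sin δ ≈ 0.857, b = sin(fδ)/sin δ ≈ 1.294.
p = a·p₁ + b·p₂ ≈ (0.086, -0.219, -0.972); φ = arcsin(p_z) ≈ -76.41°, λ = atan2(p_y, p_x) ≈ -68.56°.

≈ (76°S, 69°W)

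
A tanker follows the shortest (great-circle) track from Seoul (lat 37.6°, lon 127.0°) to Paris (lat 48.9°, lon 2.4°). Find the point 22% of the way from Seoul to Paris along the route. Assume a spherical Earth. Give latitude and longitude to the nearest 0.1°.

≈ lat 51.5°, lon 111.4°

Convert each endpoint to a unit vector on the sphere (x = cos φ cos λ, y = cos φ sin λ, z = sin φ).
The central angle between the endpoints is δ = arccos(p₁·p₂) ≈ 1.406 rad (80.6°).
Interpolate at f = 0.22 with slerp weights a = sin((1−f)δ)/sin δ ≈ 0.902, b = sin(fδ)/sin δ ≈ 0.309.
p = a·p₁ + b·p₂ ≈ (-0.227, 0.579, 0.783); φ = arcsin(p_z) ≈ 51.52°, λ = atan2(p_y, p_x) ≈ 111.43°.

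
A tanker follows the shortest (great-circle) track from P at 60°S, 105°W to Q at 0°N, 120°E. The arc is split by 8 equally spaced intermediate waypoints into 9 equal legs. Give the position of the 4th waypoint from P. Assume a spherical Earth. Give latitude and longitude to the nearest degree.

Write both endpoints as unit vectors p₁, p₂ with components (cos φ cos λ, cos φ sin λ, sin φ).
The central angle between the endpoints is δ = arccos(p₁·p₂) ≈ 1.932 rad (110.7°).
Interpolate at f = 4/9 with slerp weights a = sin((1−f)δ)/sin δ ≈ 0.940, b = sin(fδ)/sin δ ≈ 0.809.
p = a·p₁ + b·p₂ ≈ (-0.526, 0.247, -0.814); φ = arcsin(p_z) ≈ -54.45°, λ = atan2(p_y, p_x) ≈ 154.85°.

≈ 54°S, 155°E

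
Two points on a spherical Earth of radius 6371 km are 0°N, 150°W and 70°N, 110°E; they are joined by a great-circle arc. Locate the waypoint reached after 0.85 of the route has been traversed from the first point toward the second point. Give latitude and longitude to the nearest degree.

Write both endpoints as unit vectors p₁, p₂ with components (cos φ cos λ, cos φ sin λ, sin φ).
The central angle between the endpoints is δ = arccos(p₁·p₂) ≈ 1.630 rad (93.4°).
Interpolate at f = 0.85 with slerp weights a = sin((1−f)δ)/sin δ ≈ 0.243, b = sin(fδ)/sin δ ≈ 0.985.
p = a·p₁ + b·p₂ ≈ (-0.325, 0.195, 0.925); φ = arcsin(p_z) ≈ 67.71°, λ = atan2(p_y, p_x) ≈ 149.03°.

≈ 68°N, 149°E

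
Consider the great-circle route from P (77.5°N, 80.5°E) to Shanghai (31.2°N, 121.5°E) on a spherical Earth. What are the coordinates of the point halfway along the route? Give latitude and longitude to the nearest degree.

The haversine formula gives a central angle δ ≈ 0.869 rad (49.8°) between the endpoints.
Interpolate at f = 1/2 with slerp weights a = sin((1−f)δ)/sin δ ≈ 0.551, b = sin(fδ)/sin δ ≈ 0.551.
p = a·p₁ + b·p₂ ≈ (-0.227, 0.520, 0.824); φ = arcsin(p_z) ≈ 55.46°, λ = atan2(p_y, p_x) ≈ 113.56°.

≈ (55°N, 114°E)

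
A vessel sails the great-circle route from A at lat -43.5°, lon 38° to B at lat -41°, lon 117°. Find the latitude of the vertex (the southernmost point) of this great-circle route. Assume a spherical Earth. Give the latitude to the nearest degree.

≈ -50°

The great circle lies in the plane with unit normal n̂ = (p₁ × p₂)/|p₁ × p₂|.
Here n̂_z ≈ +0.647; the vertex latitude is φ_max = arccos|n̂_z| ≈ 49.7°.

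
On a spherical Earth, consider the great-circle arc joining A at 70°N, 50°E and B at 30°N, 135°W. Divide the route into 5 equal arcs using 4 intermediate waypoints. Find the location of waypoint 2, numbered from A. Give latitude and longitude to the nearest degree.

≈ 78°N, 141°W

From cos δ = sin φ₁ sin φ₂ + cos φ₁ cos φ₂ cos Δλ, the central angle is δ ≈ 1.395 rad (79.9°).
Interpolate at f = 2/5 with slerp weights a = sin((1−f)δ)/sin δ ≈ 0.754, b = sin(fδ)/sin δ ≈ 0.538.
p = a·p₁ + b·p₂ ≈ (-0.164, -0.132, 0.978); φ = arcsin(p_z) ≈ 77.88°, λ = atan2(p_y, p_x) ≈ -141.15°.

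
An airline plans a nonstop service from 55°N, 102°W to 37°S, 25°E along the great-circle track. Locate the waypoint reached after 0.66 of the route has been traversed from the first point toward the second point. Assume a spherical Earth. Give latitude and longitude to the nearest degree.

Write both endpoints as unit vectors p₁, p₂ with components (cos φ cos λ, cos φ sin λ, sin φ).
The central angle between the endpoints is δ = arccos(p₁·p₂) ≈ 2.448 rad (140.2°).
Interpolate at f = 0.66 with slerp weights a = sin((1−f)δ)/sin δ ≈ 1.156, b = sin(fδ)/sin δ ≈ 1.562.
p = a·p₁ + b·p₂ ≈ (0.993, -0.121, 0.007); φ = arcsin(p_z) ≈ 0.40°, λ = atan2(p_y, p_x) ≈ -6.97°.

≈ 0°N, 7°W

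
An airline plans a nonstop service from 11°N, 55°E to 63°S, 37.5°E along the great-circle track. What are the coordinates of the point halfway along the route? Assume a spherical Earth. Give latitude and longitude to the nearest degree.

≈ 26°S, 49°E

From cos δ = sin φ₁ sin φ₂ + cos φ₁ cos φ₂ cos Δλ, the central angle is δ ≈ 1.313 rad (75.2°).
Interpolate at f = 1/2 with slerp weights a = sin((1−f)δ)/sin δ ≈ 0.631, b = sin(fδ)/sin δ ≈ 0.631.
p = a·p₁ + b·p₂ ≈ (0.583, 0.682, -0.442); φ = arcsin(p_z) ≈ -26.23°, λ = atan2(p_y, p_x) ≈ 49.49°.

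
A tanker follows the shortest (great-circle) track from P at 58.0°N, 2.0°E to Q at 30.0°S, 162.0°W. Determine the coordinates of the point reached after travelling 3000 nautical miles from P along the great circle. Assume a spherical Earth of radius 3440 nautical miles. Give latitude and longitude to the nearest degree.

≈ 64°N, 120°W

Write both endpoints as unit vectors p₁, p₂ with components (cos φ cos λ, cos φ sin λ, sin φ).
The central angle between the endpoints is δ = arccos(p₁·p₂) ≈ 2.616 rad (149.9°). The total great-circle distance is δ·R ≈ 2.616 × 3440 ≈ 9000 nmi, so the target fraction is f = 3000/9000 ≈ 0.333.
Interpolate at f ≈ 0.333 with slerp weights a = sin((1−f)δ)/sin δ ≈ 1.964, b = sin(fδ)/sin δ ≈ 1.527.
p = a·p₁ + b·p₂ ≈ (-0.217, -0.372, 0.902); φ = arcsin(p_z) ≈ 64.46°, λ = atan2(p_y, p_x) ≈ -120.28°.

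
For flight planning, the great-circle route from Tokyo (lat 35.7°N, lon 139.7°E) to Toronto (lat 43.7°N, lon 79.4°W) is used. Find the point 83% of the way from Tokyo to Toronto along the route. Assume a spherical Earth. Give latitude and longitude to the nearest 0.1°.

Convert each endpoint to a unit vector on the sphere (x = cos φ cos λ, y = cos φ sin λ, z = sin φ).
The central angle between the endpoints is δ = arccos(p₁·p₂) ≈ 1.623 rad (93.0°).
Interpolate at f = 0.83 with slerp weights a = sin((1−f)δ)/sin δ ≈ 0.273, b = sin(fδ)/sin δ ≈ 0.976.
p = a·p₁ + b·p₂ ≈ (-0.039, -0.551, 0.834); φ = arcsin(p_z) ≈ 56.50°, λ = atan2(p_y, p_x) ≈ -94.06°.

≈ lat 56.5°N, lon 94.1°W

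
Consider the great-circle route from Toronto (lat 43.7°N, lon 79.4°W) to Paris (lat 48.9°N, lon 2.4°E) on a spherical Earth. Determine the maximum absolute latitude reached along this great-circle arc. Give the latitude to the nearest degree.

≈ 54°N

The great circle lies in the plane with unit normal n̂ = (p₁ × p₂)/|p₁ × p₂|.
Here n̂_z ≈ +0.582; the vertex latitude is φ_max = arccos|n̂_z| ≈ 54.4°.
Check via Clairaut: cos φ_max = |cos φ₁| · sin C = cos(43.7°)·sin(53.6°) ≈ 0.582, again giving ≈ 54.4°.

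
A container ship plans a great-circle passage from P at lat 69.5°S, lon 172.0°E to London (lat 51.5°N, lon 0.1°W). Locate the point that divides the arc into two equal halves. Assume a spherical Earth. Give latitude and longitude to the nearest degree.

≈ lat 29°S, lon 10°E

Convert each endpoint to a unit vector on the sphere (x = cos φ cos λ, y = cos φ sin λ, z = sin φ).
The central angle between the endpoints is δ = arccos(p₁·p₂) ≈ 2.821 rad (161.6°).
Interpolate at f = 1/2 with slerp weights a = sin((1−f)δ)/sin δ ≈ 3.131, b = sin(fδ)/sin δ ≈ 3.131.
p = a·p₁ + b·p₂ ≈ (0.863, 0.149, -0.482); φ = arcsin(p_z) ≈ -28.84°, λ = atan2(p_y, p_x) ≈ 9.81°.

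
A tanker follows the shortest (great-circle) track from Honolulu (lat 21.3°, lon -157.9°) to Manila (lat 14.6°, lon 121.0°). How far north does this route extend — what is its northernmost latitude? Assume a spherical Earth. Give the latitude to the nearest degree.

The great circle lies in the plane with unit normal n̂ = (p₁ × p₂)/|p₁ × p₂|.
Here n̂_z ≈ -0.916; the vertex latitude is φ_max = arccos|n̂_z| ≈ 23.7°.
Check via Clairaut: cos φ_max = |cos φ₁| · sin C = cos(21.3°)·sin(79.3°) ≈ 0.916, again giving ≈ 23.7°.

≈ 24°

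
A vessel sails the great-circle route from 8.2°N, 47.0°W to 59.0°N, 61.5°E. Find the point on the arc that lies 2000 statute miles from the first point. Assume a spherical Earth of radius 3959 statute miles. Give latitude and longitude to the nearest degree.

≈ 33°N, 31°W

From cos δ = sin φ₁ sin φ₂ + cos φ₁ cos φ₂ cos Δλ, the central angle is δ ≈ 1.610 rad (92.3°). The total great-circle distance is δ·R ≈ 1.610 × 3959 ≈ 6375 mi, so the target fraction is f = 2000/6375 ≈ 0.314.
Interpolate at f ≈ 0.314 with slerp weights a = sin((1−f)δ)/sin δ ≈ 0.894, b = sin(fδ)/sin δ ≈ 0.484.
p = a·p₁ + b·p₂ ≈ (0.723, -0.428, 0.543); φ = arcsin(p_z) ≈ 32.87°, λ = atan2(p_y, p_x) ≈ -30.64°.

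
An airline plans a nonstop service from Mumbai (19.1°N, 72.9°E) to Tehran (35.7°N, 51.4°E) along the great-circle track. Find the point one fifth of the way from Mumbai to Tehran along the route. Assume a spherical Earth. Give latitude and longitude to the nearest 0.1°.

≈ 22.7°N, 69.1°E

From cos δ = sin φ₁ sin φ₂ + cos φ₁ cos φ₂ cos Δλ, the central angle is δ ≈ 0.440 rad (25.2°).
Interpolate at f = 1/5 with slerp weights a = sin((1−f)δ)/sin δ ≈ 0.809, b = sin(fδ)/sin δ ≈ 0.206.
p = a·p₁ + b·p₂ ≈ (0.329, 0.862, 0.385); φ = arcsin(p_z) ≈ 22.66°, λ = atan2(p_y, p_x) ≈ 69.08°.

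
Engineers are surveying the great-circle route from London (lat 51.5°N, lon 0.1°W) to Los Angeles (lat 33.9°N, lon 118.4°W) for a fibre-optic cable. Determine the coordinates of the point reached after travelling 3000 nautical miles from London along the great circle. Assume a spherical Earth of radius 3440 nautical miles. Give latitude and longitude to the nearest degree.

≈ lat 55°N, lon 90°W

Convert each endpoint to a unit vector on the sphere (x = cos φ cos λ, y = cos φ sin λ, z = sin φ).
The central angle between the endpoints is δ = arccos(p₁·p₂) ≈ 1.378 rad (79.0°). The total great-circle distance is δ·R ≈ 1.378 × 3440 ≈ 4741 nmi, so the target fraction is f = 3000/4741 ≈ 0.633.
Interpolate at f ≈ 0.633 with slerp weights a = sin((1−f)δ)/sin δ ≈ 0.494, b = sin(fδ)/sin δ ≈ 0.780.
p = a·p₁ + b·p₂ ≈ (-0.001, -0.570, 0.822); φ = arcsin(p_z) ≈ 55.24°, λ = atan2(p_y, p_x) ≈ -90.06°.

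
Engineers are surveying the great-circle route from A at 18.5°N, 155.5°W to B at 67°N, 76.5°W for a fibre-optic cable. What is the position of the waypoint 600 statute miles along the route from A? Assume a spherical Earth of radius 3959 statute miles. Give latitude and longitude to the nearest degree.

From cos δ = sin φ₁ sin φ₂ + cos φ₁ cos φ₂ cos Δλ, the central angle is δ ≈ 1.200 rad (68.7°). The total great-circle distance is δ·R ≈ 1.200 × 3959 ≈ 4749 mi, so the target fraction is f = 600/4749 ≈ 0.126.
Interpolate at f ≈ 0.126 with slerp weights a = sin((1−f)δ)/sin δ ≈ 0.930, b = sin(fδ)/sin δ ≈ 0.162.
p = a·p₁ + b·p₂ ≈ (-0.788, -0.427, 0.444); φ = arcsin(p_z) ≈ 26.37°, λ = atan2(p_y, p_x) ≈ -151.52°.

≈ 26°N, 152°W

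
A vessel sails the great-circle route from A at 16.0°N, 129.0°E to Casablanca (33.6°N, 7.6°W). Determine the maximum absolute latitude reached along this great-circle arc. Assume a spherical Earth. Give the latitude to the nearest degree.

≈ 52°N

The great circle lies in the plane with unit normal n̂ = (p₁ × p₂)/|p₁ × p₂|.
Here n̂_z ≈ -0.609; the vertex latitude is φ_max = arccos|n̂_z| ≈ 52.5°.
Check via Clairaut: cos φ_max = |cos φ₁| · sin C = cos(16.0°)·sin(39.3°) ≈ 0.609, again giving ≈ 52.5°.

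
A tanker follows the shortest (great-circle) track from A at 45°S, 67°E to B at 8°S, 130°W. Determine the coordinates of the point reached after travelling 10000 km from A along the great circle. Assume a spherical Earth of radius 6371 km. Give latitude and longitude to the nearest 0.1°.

≈ 41.5°S, 141.1°W

Write both endpoints as unit vectors p₁, p₂ with components (cos φ cos λ, cos φ sin λ, sin φ).
The central angle between the endpoints is δ = arccos(p₁·p₂) ≈ 2.179 rad (124.8°). The total great-circle distance is δ·R ≈ 2.179 × 6371 ≈ 13881 km, so the target fraction is f = 10000/13881 ≈ 0.720.
Interpolate at f ≈ 0.720 with slerp weights a = sin((1−f)δ)/sin δ ≈ 0.697, b = sin(fδ)/sin δ ≈ 1.218.
p = a·p₁ + b·p₂ ≈ (-0.583, -0.470, -0.662); φ = arcsin(p_z) ≈ -41.49°, λ = atan2(p_y, p_x) ≈ -141.09°.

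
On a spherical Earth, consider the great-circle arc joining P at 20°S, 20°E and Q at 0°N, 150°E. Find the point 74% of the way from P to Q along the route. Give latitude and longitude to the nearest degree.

≈ 14°S, 120°E

Write both endpoints as unit vectors p₁, p₂ with components (cos φ cos λ, cos φ sin λ, sin φ).
The central angle between the endpoints is δ = arccos(p₁·p₂) ≈ 2.219 rad (127.2°).
Interpolate at f = 0.74 with slerp weights a = sin((1−f)δ)/sin δ ≈ 0.685, b = sin(fδ)/sin δ ≈ 1.252.
p = a·p₁ + b·p₂ ≈ (-0.479, 0.846, -0.234); φ = arcsin(p_z) ≈ -13.54°, λ = atan2(p_y, p_x) ≈ 119.55°.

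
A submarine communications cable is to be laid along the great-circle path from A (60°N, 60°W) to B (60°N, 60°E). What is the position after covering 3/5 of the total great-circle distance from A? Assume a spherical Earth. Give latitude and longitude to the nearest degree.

Convert each endpoint to a unit vector on the sphere (x = cos φ cos λ, y = cos φ sin λ, z = sin φ).
The central angle between the endpoints is δ = arccos(p₁·p₂) ≈ 0.896 rad (51.3°).
Interpolate at f = 3/5 with slerp weights a = sin((1−f)δ)/sin δ ≈ 0.449, b = sin(fδ)/sin δ ≈ 0.656.
p = a·p₁ + b·p₂ ≈ (0.276, 0.089, 0.957); φ = arcsin(p_z) ≈ 73.12°, λ = atan2(p_y, p_x) ≈ 17.94°.

≈ (73°N, 18°E)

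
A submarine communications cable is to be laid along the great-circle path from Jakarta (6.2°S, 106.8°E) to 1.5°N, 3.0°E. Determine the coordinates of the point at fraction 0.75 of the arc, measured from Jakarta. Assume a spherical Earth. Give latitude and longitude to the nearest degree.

≈ 1°S, 29°E

The haversine formula gives a central angle δ ≈ 1.813 rad (103.9°) between the endpoints.
Interpolate at f = 0.75 with slerp weights a = sin((1−f)δ)/sin δ ≈ 0.451, b = sin(fδ)/sin δ ≈ 1.007.
p = a·p₁ + b·p₂ ≈ (0.876, 0.482, -0.022); φ = arcsin(p_z) ≈ -1.28°, λ = atan2(p_y, p_x) ≈ 28.82°.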